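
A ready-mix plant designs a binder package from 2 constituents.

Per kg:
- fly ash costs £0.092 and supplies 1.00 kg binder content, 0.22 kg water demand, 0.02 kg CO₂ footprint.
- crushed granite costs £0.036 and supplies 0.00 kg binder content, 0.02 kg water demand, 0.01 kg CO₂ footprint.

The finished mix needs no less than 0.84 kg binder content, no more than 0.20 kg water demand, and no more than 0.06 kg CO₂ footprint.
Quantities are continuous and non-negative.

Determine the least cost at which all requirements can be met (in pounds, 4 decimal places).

£0.0773

Set it up as a linear program. Let x1 = kg of fly ash, x2 = kg of crushed granite.
Minimise 0.092x1 + 0.036x2 with:
  1x1 ≥ 0.84   (binder content)
  0.22x1 + 0.02x2 ≤ 0.2   (water demand)
  0.02x1 + 0.01x2 ≤ 0.06   (CO₂ footprint)
  x1, x2 ≥ 0.
The minimum-cost mix takes nothing from crushed granite — only fly ash. There the binder content constraint is tight.
Optimal quantities: fly ash = 0.84 kg.
Hence cost = 0.092·0.84 = £0.077280.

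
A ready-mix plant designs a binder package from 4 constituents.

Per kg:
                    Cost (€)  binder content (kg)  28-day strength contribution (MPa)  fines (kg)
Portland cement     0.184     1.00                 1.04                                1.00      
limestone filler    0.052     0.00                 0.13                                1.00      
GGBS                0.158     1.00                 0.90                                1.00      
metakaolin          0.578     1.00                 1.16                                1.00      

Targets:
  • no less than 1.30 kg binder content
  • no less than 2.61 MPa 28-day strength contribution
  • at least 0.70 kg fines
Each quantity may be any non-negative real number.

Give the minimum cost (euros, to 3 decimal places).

€0.458

This is a linear program. Let x1 = kg of Portland cement, x2 = kg of limestone filler, x3 = kg of GGBS, x4 = kg of metakaolin.
Minimise 0.184x1 + 0.052x2 + 0.158x3 + 0.578x4 s.t.:
  1x1 + 1x3 + 1x4 ≥ 1.3   (binder content)
  1.04x1 + 0.13x2 + 0.9x3 + 1.16x4 ≥ 2.61   (28-day strength contribution)
  1x1 + 1x2 + 1x3 + 1x4 ≥ 0.7   (fines)
  x1, x2, x3, x4 ≥ 0.
The minimum-cost mix takes nothing from Portland cement, limestone filler, metakaolin — only GGBS. There the 28-day strength contribution constraint is tight.
Optimal quantities: GGBS = 2.9 kg.
Cost = 0.158·2.9 = 0.45820.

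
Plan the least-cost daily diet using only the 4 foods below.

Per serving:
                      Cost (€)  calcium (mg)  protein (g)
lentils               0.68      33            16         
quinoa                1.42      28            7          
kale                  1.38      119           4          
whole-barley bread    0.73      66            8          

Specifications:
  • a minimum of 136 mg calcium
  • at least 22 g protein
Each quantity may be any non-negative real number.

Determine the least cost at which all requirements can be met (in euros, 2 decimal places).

Let x1 = servings of lentils, x2 = servings of quinoa, x3 = servings of kale, x4 = servings of whole-barley bread.
Minimise 0.68x1 + 1.42x2 + 1.38x3 + 0.73x4 with:
  33x1 + 28x2 + 119x3 + 66x4 ≥ 136   (calcium)
  16x1 + 7x2 + 4x3 + 8x4 ≥ 22   (protein)
  x1, x2, x3, x4 ≥ 0.
The optimal basis is {lentils, whole-barley bread}; quinoa, kale drop out. The calcium and protein requirements are met with equality.
Optimal quantities: lentils = 0.4596 servings, whole-barley bread = 1.831 servings.
Hence cost = 0.68·0.4596 + 0.73·1.831 = €1.6492.

€1.65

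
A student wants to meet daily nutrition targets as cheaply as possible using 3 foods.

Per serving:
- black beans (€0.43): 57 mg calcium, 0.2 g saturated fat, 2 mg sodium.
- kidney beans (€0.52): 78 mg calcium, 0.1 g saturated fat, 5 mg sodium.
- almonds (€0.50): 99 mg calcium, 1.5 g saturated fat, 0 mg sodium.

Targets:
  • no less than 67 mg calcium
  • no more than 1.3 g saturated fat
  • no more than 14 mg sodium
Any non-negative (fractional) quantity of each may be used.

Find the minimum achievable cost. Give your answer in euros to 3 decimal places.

Let x1 = servings of black beans, x2 = servings of kidney beans, x3 = servings of almonds.
Minimise 0.43x1 + 0.52x2 + 0.5x3 s.t.:
  57x1 + 78x2 + 99x3 ≥ 67   (calcium)
  0.2x1 + 0.1x2 + 1.5x3 ≤ 1.3   (saturated fat)
  2x1 + 5x2 ≤ 14   (sodium)
  x1, x2, x3 ≥ 0.
The cheapest feasible vertex uses only almonds; black beans, kidney beans are not used. Binding constraint: calcium.
That vertex is x3 = 0.6768.
Total cost: 0.5·0.6768 = 0.33840.

€0.338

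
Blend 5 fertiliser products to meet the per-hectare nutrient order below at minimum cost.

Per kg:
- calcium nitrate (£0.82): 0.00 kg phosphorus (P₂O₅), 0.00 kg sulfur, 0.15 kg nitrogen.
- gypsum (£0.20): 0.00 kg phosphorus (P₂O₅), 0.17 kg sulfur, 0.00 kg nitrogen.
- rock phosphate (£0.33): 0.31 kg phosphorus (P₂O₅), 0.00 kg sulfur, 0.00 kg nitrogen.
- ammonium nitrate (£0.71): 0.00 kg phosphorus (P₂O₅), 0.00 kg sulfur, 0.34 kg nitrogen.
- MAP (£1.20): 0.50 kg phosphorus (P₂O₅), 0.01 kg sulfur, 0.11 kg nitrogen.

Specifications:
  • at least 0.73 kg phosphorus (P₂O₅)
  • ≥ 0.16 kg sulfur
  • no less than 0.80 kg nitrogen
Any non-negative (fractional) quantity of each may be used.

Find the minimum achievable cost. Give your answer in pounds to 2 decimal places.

Treat it as an LP. Let x1 = kg of calcium nitrate, x2 = kg of gypsum, x3 = kg of rock phosphate, x4 = kg of ammonium nitrate, x5 = kg of MAP.
Minimize 0.82x1 + 0.2x2 + 0.33x3 + 0.71x4 + 1.2x5 subject to:
  0.31x3 + 0.5x5 ≥ 0.73   (phosphorus (P₂O₅))
  0.17x2 + 0.01x5 ≥ 0.16   (sulfur)
  0.15x1 + 0.34x4 + 0.11x5 ≥ 0.8   (nitrogen)
  x1, x2, x3, x4, x5 ≥ 0.
The minimum-cost mix takes nothing from calcium nitrate, MAP — only gypsum, rock phosphate, ammonium nitrate. Binding constraints: phosphorus (P₂O₅), sulfur, nitrogen.
Solving gives x2 = 0.9412, x3 = 2.355, x4 = 2.353.
Total cost: 0.2·0.9412 + 0.33·2.355 + 0.71·2.353 = 2.6360.

£2.64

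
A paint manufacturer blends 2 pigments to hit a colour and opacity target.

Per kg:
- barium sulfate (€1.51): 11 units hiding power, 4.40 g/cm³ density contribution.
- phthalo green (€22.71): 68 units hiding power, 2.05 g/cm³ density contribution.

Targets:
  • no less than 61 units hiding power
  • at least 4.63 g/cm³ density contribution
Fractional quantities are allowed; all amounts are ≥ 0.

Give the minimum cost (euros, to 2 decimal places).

€8.37

Set it up as a linear program. Let x1 = kg of barium sulfate, x2 = kg of phthalo green.
min 1.51x1 + 22.71x2 s.t.:
  11x1 + 68x2 ≥ 61   (hiding power)
  4.4x1 + 2.05x2 ≥ 4.63   (density contribution)
  x1, x2 ≥ 0.
The optimal basis is {barium sulfate}; phthalo green drops out. The hiding power requirement is met with equality.
Optimal quantities: barium sulfate = 5.545 kg.
Objective = 1.51·5.545 = 8.3730.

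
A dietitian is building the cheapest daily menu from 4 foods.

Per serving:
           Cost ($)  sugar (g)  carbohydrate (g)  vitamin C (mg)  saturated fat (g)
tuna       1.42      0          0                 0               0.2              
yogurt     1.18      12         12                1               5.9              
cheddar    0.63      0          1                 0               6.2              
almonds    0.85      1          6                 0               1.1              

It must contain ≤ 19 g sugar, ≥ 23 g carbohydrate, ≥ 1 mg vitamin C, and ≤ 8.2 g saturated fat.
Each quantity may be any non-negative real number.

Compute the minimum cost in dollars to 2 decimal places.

$2.70

This is a linear program. Let x1 = servings of tuna, x2 = servings of yogurt, x3 = servings of cheddar, x4 = servings of almonds.
Minimize 1.42x1 + 1.18x2 + 0.63x3 + 0.85x4 s.t.:
  12x2 + 1x4 ≤ 19   (sugar)
  12x2 + 1x3 + 6x4 ≥ 23   (carbohydrate)
  1x2 ≥ 1   (vitamin C)
  0.2x1 + 5.9x2 + 6.2x3 + 1.1x4 ≤ 8.2   (saturated fat)
  x1, x2, x3, x4 ≥ 0.
At the optimum only yogurt, almonds are positive (tuna, cheddar = 0). The carbohydrate and saturated fat requirements are met with equality.
That vertex is x2 = 1.077, x4 = 1.68.
Hence cost = 1.18·1.077 + 0.85·1.68 = $2.6989.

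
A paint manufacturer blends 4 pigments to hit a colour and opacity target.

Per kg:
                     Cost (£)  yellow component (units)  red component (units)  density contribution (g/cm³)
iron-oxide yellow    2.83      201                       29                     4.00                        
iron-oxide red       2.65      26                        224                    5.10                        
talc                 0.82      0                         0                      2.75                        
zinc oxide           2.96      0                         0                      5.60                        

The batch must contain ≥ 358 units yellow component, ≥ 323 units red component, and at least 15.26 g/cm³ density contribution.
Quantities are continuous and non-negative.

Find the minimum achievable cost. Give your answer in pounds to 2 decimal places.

£8.60

Set it up as a linear program. Let x1 = kg of iron-oxide yellow, x2 = kg of iron-oxide red, x3 = kg of talc, x4 = kg of zinc oxide.
Minimise 2.83x1 + 2.65x2 + 0.82x3 + 2.96x4 with:
  201x1 + 26x2 ≥ 358   (yellow component)
  29x1 + 224x2 ≥ 323   (red component)
  4x1 + 5.1x2 + 2.75x3 + 5.6x4 ≥ 15.26   (density contribution)
  x1, x2, x3, x4 ≥ 0.
At the optimum only iron-oxide yellow, iron-oxide red, talc are positive (zinc oxide = 0). There the yellow component, red component, density contribution constraints are tight.
Optimal quantities: iron-oxide yellow = 1.622 kg, iron-oxide red = 1.232 kg, talc = 0.9054 kg.
Cost = 2.83·1.622 + 2.65·1.232 + 0.82·0.9054 = 8.5975.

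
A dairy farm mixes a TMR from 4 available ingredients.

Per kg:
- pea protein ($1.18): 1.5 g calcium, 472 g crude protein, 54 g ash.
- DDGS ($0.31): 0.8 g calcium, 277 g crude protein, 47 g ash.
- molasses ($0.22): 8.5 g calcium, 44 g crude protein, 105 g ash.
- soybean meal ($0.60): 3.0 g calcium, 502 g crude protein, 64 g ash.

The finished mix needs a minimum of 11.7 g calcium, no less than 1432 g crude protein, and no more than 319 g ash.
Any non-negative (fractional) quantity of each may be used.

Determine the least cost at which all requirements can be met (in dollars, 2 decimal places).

$1.76

Treat it as an LP. Let x1 = kg of pea protein, x2 = kg of DDGS, x3 = kg of molasses, x4 = kg of soybean meal.
Minimize 1.18x1 + 0.31x2 + 0.22x3 + 0.6x4 subject to:
  1.5x1 + 0.8x2 + 8.5x3 + 3x4 ≥ 11.7   (calcium)
  472x1 + 277x2 + 44x3 + 502x4 ≥ 1432   (crude protein)
  54x1 + 47x2 + 105x3 + 64x4 ≤ 319   (ash)
  x1, x2, x3, x4 ≥ 0.
The optimal basis is {DDGS, molasses, soybean meal}; pea protein drops out. The calcium, crude protein, ash requirements are met with equality.
Solving gives x2 = 4.477, x3 = 0.8464, x4 = 0.3081.
Objective = 0.31·4.477 + 0.22·0.8464 + 0.6·0.3081 = 1.7589.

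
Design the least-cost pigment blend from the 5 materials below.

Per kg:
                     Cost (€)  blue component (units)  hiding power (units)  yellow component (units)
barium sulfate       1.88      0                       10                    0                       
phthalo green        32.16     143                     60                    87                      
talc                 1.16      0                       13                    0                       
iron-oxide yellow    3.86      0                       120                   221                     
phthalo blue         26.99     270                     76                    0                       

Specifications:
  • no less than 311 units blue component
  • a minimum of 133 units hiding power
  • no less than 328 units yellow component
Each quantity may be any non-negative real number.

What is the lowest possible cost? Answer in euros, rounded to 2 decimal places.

€36.82

Let x1 = kg of barium sulfate, x2 = kg of phthalo green, x3 = kg of talc, x4 = kg of iron-oxide yellow, x5 = kg of phthalo blue.
min 1.88x1 + 32.16x2 + 1.16x3 + 3.86x4 + 26.99x5 subject to:
  143x2 + 270x5 ≥ 311   (blue component)
  10x1 + 60x2 + 13x3 + 120x4 + 76x5 ≥ 133   (hiding power)
  87x2 + 221x4 ≥ 328   (yellow component)
  x1, x2, x3, x4, x5 ≥ 0.
The minimum-cost mix takes nothing from barium sulfate, phthalo green, talc — only iron-oxide yellow, phthalo blue. Binding constraints: blue component and yellow component.
So iron-oxide yellow = 1.484 kg, phthalo blue = 1.152 kg.
Hence cost = 3.86·1.484 + 26.99·1.152 = €36.8207.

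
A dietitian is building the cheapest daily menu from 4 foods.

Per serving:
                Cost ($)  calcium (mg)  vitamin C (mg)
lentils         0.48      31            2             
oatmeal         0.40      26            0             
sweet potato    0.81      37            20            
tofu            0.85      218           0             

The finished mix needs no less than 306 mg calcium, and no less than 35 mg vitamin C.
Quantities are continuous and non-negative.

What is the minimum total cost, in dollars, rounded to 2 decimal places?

Set it up as a linear program. Let x1 = servings of lentils, x2 = servings of oatmeal, x3 = servings of sweet potato, x4 = servings of tofu.
min 0.48x1 + 0.4x2 + 0.81x3 + 0.85x4 with:
  31x1 + 26x2 + 37x3 + 218x4 ≥ 306   (calcium)
  2x1 + 20x3 ≥ 35   (vitamin C)
  x1, x2, x3, x4 ≥ 0.
At the optimum only sweet potato, tofu are positive (lentils, oatmeal = 0). Binding constraints: calcium and vitamin C.
That vertex is x3 = 1.75, x4 = 1.107.
Total cost: 0.81·1.75 + 0.85·1.107 = 2.3585.

$2.36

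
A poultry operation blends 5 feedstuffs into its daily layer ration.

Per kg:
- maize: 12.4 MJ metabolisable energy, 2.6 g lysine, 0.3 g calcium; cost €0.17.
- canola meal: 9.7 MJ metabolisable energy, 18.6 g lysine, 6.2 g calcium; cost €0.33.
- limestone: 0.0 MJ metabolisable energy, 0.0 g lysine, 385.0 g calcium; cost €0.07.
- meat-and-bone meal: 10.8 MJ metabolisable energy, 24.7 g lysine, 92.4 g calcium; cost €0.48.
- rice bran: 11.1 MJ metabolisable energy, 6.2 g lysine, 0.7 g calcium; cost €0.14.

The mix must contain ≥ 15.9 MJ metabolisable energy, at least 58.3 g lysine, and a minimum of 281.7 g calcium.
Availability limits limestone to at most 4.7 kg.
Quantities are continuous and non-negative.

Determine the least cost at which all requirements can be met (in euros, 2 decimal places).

€1.08

This is a linear program. Let x1 = kg of maize, x2 = kg of canola meal, x3 = kg of limestone, x4 = kg of meat-and-bone meal, x5 = kg of rice bran.
Minimise 0.17x1 + 0.33x2 + 0.07x3 + 0.48x4 + 0.14x5 subject to:
  12.4x1 + 9.7x2 + 10.8x4 + 11.1x5 ≥ 15.9   (metabolisable energy)
  2.6x1 + 18.6x2 + 24.7x4 + 6.2x5 ≥ 58.3   (lysine)
  0.3x1 + 6.2x2 + 385x3 + 92.4x4 + 0.7x5 ≥ 281.7   (calcium)
  x3 ≤ 4.7
  x1, x2, x3, x4, x5 ≥ 0.
At the optimum only canola meal, limestone are positive (maize, meat-and-bone meal, rice bran = 0). Binding constraints: lysine and calcium.
So canola meal = 3.134 kg, limestone = 0.6812 kg.
Objective = 0.33·3.134 + 0.07·0.6812 = 1.0819.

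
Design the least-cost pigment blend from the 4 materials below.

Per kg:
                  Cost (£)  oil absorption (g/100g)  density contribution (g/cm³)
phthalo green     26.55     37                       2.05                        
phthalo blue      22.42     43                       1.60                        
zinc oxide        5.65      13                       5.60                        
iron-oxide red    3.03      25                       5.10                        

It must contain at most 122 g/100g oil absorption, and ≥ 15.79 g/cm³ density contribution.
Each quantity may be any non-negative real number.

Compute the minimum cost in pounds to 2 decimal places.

£9.38

Let x1 = kg of phthalo green, x2 = kg of phthalo blue, x3 = kg of zinc oxide, x4 = kg of iron-oxide red.
Minimise 26.55x1 + 22.42x2 + 5.65x3 + 3.03x4 s.t.:
  37x1 + 43x2 + 13x3 + 25x4 ≤ 122   (oil absorption)
  2.05x1 + 1.6x2 + 5.6x3 + 5.1x4 ≥ 15.79   (density contribution)
  x1, x2, x3, x4 ≥ 0.
The cheapest feasible vertex uses only iron-oxide red; phthalo green, phthalo blue, zinc oxide are not used. There the density contribution constraint is tight.
Optimal quantities: iron-oxide red = 3.096 kg.
Cost = 3.03·3.096 = 9.3809.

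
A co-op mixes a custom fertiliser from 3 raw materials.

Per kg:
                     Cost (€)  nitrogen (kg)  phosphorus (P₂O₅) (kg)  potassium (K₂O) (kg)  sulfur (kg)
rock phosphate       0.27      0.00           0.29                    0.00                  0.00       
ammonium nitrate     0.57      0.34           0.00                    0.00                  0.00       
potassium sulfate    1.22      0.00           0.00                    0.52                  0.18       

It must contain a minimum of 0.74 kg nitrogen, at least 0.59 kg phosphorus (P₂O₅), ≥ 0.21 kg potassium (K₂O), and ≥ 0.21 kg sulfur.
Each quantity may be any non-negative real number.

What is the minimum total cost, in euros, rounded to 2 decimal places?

Let x1 = kg of rock phosphate, x2 = kg of ammonium nitrate, x3 = kg of potassium sulfate.
Minimize 0.27x1 + 0.57x2 + 1.22x3 with:
  0.34x2 ≥ 0.74   (nitrogen)
  0.29x1 ≥ 0.59   (phosphorus (P₂O₅))
  0.52x3 ≥ 0.21   (potassium (K₂O))
  0.18x3 ≥ 0.21   (sulfur)
  x1, x2, x3 ≥ 0.
The optimal mix uses every input. There the nitrogen, phosphorus (P₂O₅), sulfur constraints are tight.
That vertex is x1 = 2.034, x2 = 2.176, x3 = 1.167.
Total cost: 0.27·2.034 + 0.57·2.176 + 1.22·1.167 = 3.2132.

€3.21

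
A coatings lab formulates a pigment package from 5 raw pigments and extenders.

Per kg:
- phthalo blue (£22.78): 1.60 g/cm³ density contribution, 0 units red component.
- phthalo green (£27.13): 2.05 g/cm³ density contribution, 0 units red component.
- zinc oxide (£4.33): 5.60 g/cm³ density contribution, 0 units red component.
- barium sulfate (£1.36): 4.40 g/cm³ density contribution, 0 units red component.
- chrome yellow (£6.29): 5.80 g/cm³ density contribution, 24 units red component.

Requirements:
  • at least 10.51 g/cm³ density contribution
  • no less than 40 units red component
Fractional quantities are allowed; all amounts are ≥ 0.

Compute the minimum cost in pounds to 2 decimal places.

Let x1 = kg of phthalo blue, x2 = kg of phthalo green, x3 = kg of zinc oxide, x4 = kg of barium sulfate, x5 = kg of chrome yellow.
Minimize 22.78x1 + 27.13x2 + 4.33x3 + 1.36x4 + 6.29x5 with:
  1.6x1 + 2.05x2 + 5.6x3 + 4.4x4 + 5.8x5 ≥ 10.51   (density contribution)
  24x5 ≥ 40   (red component)
  x1, x2, x3, x4, x5 ≥ 0.
The cheapest feasible vertex uses only barium sulfate, chrome yellow; phthalo blue, phthalo green, zinc oxide are not used. The density contribution and red component requirements are met with equality.
So barium sulfate = 0.19167 kg, chrome yellow = 1.6667 kg.
Cost = 1.36·0.19167 + 6.29·1.6667 = 10.7442.

£10.74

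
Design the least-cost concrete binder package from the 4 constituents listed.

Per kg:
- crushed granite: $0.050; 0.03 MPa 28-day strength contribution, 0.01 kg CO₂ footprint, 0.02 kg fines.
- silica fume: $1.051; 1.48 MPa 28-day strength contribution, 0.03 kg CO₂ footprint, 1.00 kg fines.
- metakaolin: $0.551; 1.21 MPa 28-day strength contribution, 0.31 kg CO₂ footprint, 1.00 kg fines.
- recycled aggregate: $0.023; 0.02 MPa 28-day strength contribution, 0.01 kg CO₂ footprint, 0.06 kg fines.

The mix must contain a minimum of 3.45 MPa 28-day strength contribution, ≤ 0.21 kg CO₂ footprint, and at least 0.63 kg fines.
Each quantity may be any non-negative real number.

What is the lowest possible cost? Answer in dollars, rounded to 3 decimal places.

$2.299

Treat it as an LP. Let x1 = kg of crushed granite, x2 = kg of silica fume, x3 = kg of metakaolin, x4 = kg of recycled aggregate.
min 0.05x1 + 1.051x2 + 0.551x3 + 0.023x4 s.t.:
  0.03x1 + 1.48x2 + 1.21x3 + 0.02x4 ≥ 3.45   (28-day strength contribution)
  0.01x1 + 0.03x2 + 0.31x3 + 0.01x4 ≤ 0.21   (CO₂ footprint)
  0.02x1 + 1x2 + 1x3 + 0.06x4 ≥ 0.63   (fines)
  x1, x2, x3, x4 ≥ 0.
At the optimum only silica fume, metakaolin are positive (crushed granite, recycled aggregate = 0). Binding constraints: 28-day strength contribution and CO₂ footprint.
So silica fume = 1.93 kg, metakaolin = 0.4907 kg.
Cost = 1.051·1.93 + 0.551·0.4907 = 2.29881.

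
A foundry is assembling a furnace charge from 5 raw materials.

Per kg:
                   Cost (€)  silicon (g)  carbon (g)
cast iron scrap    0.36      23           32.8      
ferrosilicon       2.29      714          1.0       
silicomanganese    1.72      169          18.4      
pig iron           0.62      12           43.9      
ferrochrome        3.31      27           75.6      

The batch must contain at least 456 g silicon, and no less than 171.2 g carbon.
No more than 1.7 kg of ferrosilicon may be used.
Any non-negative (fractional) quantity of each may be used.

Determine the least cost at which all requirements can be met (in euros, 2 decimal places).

€2.95

Treat it as an LP. Let x1 = kg of cast iron scrap, x2 = kg of ferrosilicon, x3 = kg of silicomanganese, x4 = kg of pig iron, x5 = kg of ferrochrome.
Minimise 0.36x1 + 2.29x2 + 1.72x3 + 0.62x4 + 3.31x5 s.t.:
  23x1 + 714x2 + 169x3 + 12x4 + 27x5 ≥ 456   (silicon)
  32.8x1 + 1x2 + 18.4x3 + 43.9x4 + 75.6x5 ≥ 171.2   (carbon)
  x2 ≤ 1.7
  x1, x2, x3, x4, x5 ≥ 0.
At the optimum only cast iron scrap, ferrosilicon are positive (silicomanganese, pig iron, ferrochrome = 0). Binding constraints: silicon and carbon.
Optimal quantities: cast iron scrap = 5.205 kg, ferrosilicon = 0.471 kg.
Hence cost = 0.36·5.205 + 2.29·0.471 = €2.9524.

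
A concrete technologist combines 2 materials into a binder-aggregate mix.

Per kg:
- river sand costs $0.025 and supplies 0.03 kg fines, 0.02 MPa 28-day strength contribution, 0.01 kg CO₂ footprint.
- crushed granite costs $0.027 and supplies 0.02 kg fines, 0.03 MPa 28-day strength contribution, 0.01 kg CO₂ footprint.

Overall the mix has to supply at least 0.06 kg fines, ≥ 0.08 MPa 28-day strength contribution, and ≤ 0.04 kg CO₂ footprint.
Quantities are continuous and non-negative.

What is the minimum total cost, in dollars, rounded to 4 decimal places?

$0.0748

Let x1 = kg of river sand, x2 = kg of crushed granite.
min 0.025x1 + 0.027x2 with:
  0.03x1 + 0.02x2 ≥ 0.06   (fines)
  0.02x1 + 0.03x2 ≥ 0.08   (28-day strength contribution)
  0.01x1 + 0.01x2 ≤ 0.04   (CO₂ footprint)
  x1, x2 ≥ 0.
Both inputs are positive at the optimum. The fines and 28-day strength contribution requirements are met with equality.
Optimal quantities: river sand = 0.4 kg, crushed granite = 2.4 kg.
Objective = 0.025·0.4 + 0.027·2.4 = 0.074800.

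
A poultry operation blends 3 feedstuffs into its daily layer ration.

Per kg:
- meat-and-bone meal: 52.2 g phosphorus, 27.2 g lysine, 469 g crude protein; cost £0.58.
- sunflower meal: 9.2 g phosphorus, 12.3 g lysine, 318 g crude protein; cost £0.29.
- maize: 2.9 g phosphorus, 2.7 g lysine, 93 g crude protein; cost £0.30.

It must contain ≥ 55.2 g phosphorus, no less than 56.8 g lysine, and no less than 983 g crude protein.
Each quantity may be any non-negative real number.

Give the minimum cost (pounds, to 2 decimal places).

Treat it as an LP. Let x1 = kg of meat-and-bone meal, x2 = kg of sunflower meal, x3 = kg of maize.
min 0.58x1 + 0.29x2 + 0.3x3 with:
  52.2x1 + 9.2x2 + 2.9x3 ≥ 55.2   (phosphorus)
  27.2x1 + 12.3x2 + 2.7x3 ≥ 56.8   (lysine)
  469x1 + 318x2 + 93x3 ≥ 983   (crude protein)
  x1, x2, x3 ≥ 0.
At the optimum only meat-and-bone meal, sunflower meal are positive (maize = 0). The lysine and crude protein requirements are met with equality.
So meat-and-bone meal = 2.073 kg, sunflower meal = 0.03416 kg.
Objective = 0.58·2.073 + 0.29·0.03416 = 1.2122.

£1.21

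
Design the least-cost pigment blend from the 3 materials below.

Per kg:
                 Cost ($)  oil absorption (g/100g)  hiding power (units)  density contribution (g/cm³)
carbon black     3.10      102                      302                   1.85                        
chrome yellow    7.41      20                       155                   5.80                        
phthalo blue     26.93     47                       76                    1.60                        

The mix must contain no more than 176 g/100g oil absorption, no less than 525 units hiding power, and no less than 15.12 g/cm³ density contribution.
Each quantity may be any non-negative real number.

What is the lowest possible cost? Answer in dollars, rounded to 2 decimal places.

Let x1 = kg of carbon black, x2 = kg of chrome yellow, x3 = kg of phthalo blue.
min 3.1x1 + 7.41x2 + 26.93x3 with:
  102x1 + 20x2 + 47x3 ≤ 176   (oil absorption)
  302x1 + 155x2 + 76x3 ≥ 525   (hiding power)
  1.85x1 + 5.8x2 + 1.6x3 ≥ 15.12   (density contribution)
  x1, x2, x3 ≥ 0.
The optimal basis is {carbon black, chrome yellow}; phthalo blue drops out. There the hiding power and density contribution constraints are tight.
Solving gives x1 = 0.4788, x2 = 2.454.
Hence cost = 3.1·0.4788 + 7.41·2.454 = $19.6684.

$19.67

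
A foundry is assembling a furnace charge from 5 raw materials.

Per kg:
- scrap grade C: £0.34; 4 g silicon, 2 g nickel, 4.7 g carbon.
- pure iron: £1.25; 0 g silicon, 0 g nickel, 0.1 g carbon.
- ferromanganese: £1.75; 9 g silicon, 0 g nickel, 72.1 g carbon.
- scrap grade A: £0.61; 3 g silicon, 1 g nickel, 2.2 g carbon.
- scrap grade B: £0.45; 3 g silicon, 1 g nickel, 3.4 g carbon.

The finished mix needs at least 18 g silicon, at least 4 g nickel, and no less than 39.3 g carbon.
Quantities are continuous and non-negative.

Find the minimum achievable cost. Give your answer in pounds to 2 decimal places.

Set it up as a linear program. Let x1 = kg of scrap grade C, x2 = kg of pure iron, x3 = kg of ferromanganese, x4 = kg of scrap grade A, x5 = kg of scrap grade B.
min 0.34x1 + 1.25x2 + 1.75x3 + 0.61x4 + 0.45x5 with:
  4x1 + 9x3 + 3x4 + 3x5 ≥ 18   (silicon)
  2x1 + 1x4 + 1x5 ≥ 4   (nickel)
  4.7x1 + 0.1x2 + 72.1x3 + 2.2x4 + 3.4x5 ≥ 39.3   (carbon)
  x1, x2, x3, x4, x5 ≥ 0.
The minimum-cost mix takes nothing from pure iron, scrap grade A, scrap grade B — only scrap grade C, ferromanganese. Binding constraints: silicon and carbon.
That vertex is x1 = 3.836, x3 = 0.295.
Total cost: 0.34·3.836 + 1.75·0.295 = 1.8205.

£1.82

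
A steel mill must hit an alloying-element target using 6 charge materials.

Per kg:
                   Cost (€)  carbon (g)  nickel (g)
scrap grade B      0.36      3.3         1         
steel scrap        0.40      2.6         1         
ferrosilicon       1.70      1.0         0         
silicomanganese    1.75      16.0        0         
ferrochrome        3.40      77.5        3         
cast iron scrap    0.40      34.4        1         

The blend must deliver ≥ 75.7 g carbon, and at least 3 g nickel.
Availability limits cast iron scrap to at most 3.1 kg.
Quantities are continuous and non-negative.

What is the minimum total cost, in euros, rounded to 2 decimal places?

€1.16

Let x1 = kg of scrap grade B, x2 = kg of steel scrap, x3 = kg of ferrosilicon, x4 = kg of silicomanganese, x5 = kg of ferrochrome, x6 = kg of cast iron scrap.
Minimize 0.36x1 + 0.4x2 + 1.7x3 + 1.75x4 + 3.4x5 + 0.4x6 with:
  3.3x1 + 2.6x2 + 1x3 + 16x4 + 77.5x5 + 34.4x6 ≥ 75.7   (carbon)
  1x1 + 1x2 + 3x5 + 1x6 ≥ 3   (nickel)
  x6 ≤ 3.1
  x1, x2, x3, x4, x5, x6 ≥ 0.
The minimum-cost mix takes nothing from steel scrap, ferrosilicon, silicomanganese, ferrochrome — only scrap grade B, cast iron scrap. There the carbon and nickel constraints are tight.
Solving gives x1 = 0.8842, x6 = 2.116.
Total cost: 0.36·0.8842 + 0.4·2.116 = 1.1647.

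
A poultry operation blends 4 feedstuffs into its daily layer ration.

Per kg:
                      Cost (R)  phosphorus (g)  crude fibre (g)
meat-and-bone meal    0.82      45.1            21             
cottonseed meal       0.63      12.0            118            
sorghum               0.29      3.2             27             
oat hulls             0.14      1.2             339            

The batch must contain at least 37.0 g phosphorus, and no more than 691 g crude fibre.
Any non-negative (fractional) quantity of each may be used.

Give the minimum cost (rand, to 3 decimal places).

R0.673

Let x1 = kg of meat-and-bone meal, x2 = kg of cottonseed meal, x3 = kg of sorghum, x4 = kg of oat hulls.
min 0.82x1 + 0.63x2 + 0.29x3 + 0.14x4 subject to:
  45.1x1 + 12x2 + 3.2x3 + 1.2x4 ≥ 37   (phosphorus)
  21x1 + 118x2 + 27x3 + 339x4 ≤ 691   (crude fibre)
  x1, x2, x3, x4 ≥ 0.
The minimum-cost mix takes nothing from cottonseed meal, sorghum, oat hulls — only meat-and-bone meal. The phosphorus requirement is met with equality.
Optimal quantities: meat-and-bone meal = 0.8204 kg.
Objective = 0.82·0.8204 = 0.67273.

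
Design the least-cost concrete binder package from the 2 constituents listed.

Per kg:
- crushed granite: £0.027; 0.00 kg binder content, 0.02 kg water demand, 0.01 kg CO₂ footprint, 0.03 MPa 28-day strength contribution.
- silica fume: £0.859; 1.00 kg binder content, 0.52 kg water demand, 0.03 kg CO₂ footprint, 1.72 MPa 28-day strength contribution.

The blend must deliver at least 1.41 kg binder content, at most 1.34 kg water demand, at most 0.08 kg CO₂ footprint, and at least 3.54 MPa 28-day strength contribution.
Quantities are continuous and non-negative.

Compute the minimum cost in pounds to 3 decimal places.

£1.768

Let x1 = kg of crushed granite, x2 = kg of silica fume.
Minimise 0.027x1 + 0.859x2 s.t.:
  1x2 ≥ 1.41   (binder content)
  0.02x1 + 0.52x2 ≤ 1.34   (water demand)
  0.01x1 + 0.03x2 ≤ 0.08   (CO₂ footprint)
  0.03x1 + 1.72x2 ≥ 3.54   (28-day strength contribution)
  x1, x2 ≥ 0.
At the optimum only silica fume is positive (crushed granite = 0). There the 28-day strength contribution constraint is tight.
Optimal quantities: silica fume = 2.058 kg.
Hence cost = 0.859·2.058 = £1.76782.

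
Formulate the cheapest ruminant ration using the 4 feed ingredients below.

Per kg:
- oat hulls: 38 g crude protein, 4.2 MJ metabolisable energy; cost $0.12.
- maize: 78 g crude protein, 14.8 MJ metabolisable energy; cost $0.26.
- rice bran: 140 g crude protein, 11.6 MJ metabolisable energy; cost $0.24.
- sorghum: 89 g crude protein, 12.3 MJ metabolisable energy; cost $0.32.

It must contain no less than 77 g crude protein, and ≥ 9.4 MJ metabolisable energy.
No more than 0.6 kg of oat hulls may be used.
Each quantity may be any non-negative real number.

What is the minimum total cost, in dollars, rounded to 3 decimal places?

Treat it as an LP. Let x1 = kg of oat hulls, x2 = kg of maize, x3 = kg of rice bran, x4 = kg of sorghum.
Minimise 0.12x1 + 0.26x2 + 0.24x3 + 0.32x4 s.t.:
  38x1 + 78x2 + 140x3 + 89x4 ≥ 77   (crude protein)
  4.2x1 + 14.8x2 + 11.6x3 + 12.3x4 ≥ 9.4   (metabolisable energy)
  x1 ≤ 0.6
  x1, x2, x3, x4 ≥ 0.
The optimal basis is {maize, rice bran}; oat hulls, sorghum drop out. Binding constraints: crude protein and metabolisable energy.
That vertex is x2 = 0.3622, x3 = 0.3482.
Objective = 0.26·0.3622 + 0.24·0.3482 = 0.17774.

$0.178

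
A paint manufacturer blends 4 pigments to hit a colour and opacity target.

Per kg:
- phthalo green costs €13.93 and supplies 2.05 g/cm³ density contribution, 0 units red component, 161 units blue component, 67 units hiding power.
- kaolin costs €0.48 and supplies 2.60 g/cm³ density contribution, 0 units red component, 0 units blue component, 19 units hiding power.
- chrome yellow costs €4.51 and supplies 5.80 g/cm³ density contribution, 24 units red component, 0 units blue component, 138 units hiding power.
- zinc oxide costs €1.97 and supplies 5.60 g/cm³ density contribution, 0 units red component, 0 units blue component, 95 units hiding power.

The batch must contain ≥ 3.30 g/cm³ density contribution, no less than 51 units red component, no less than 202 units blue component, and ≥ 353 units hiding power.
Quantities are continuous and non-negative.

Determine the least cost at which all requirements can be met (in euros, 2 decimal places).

Let x1 = kg of phthalo green, x2 = kg of kaolin, x3 = kg of chrome yellow, x4 = kg of zinc oxide.
Minimise 13.93x1 + 0.48x2 + 4.51x3 + 1.97x4 s.t.:
  2.05x1 + 2.6x2 + 5.8x3 + 5.6x4 ≥ 3.3   (density contribution)
  24x3 ≥ 51   (red component)
  161x1 ≥ 202   (blue component)
  67x1 + 19x2 + 138x3 + 95x4 ≥ 353   (hiding power)
  x1, x2, x3, x4 ≥ 0.
The minimum-cost mix takes nothing from kaolin, zinc oxide — only phthalo green, chrome yellow. Binding constraints: red component and blue component.
That vertex is x1 = 1.2547, x3 = 2.125.
Hence cost = 13.93·1.2547 + 4.51·2.125 = €27.0617.

€27.06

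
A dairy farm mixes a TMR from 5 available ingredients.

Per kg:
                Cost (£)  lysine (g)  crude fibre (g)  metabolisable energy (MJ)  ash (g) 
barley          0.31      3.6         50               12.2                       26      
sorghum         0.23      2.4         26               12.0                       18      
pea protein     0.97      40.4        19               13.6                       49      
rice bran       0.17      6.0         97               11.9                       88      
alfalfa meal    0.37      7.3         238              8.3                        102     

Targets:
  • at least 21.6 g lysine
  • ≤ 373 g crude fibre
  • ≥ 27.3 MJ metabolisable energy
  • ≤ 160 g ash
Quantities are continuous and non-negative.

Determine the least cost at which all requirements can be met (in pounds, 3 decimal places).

Set it up as a linear program. Let x1 = kg of barley, x2 = kg of sorghum, x3 = kg of pea protein, x4 = kg of rice bran, x5 = kg of alfalfa meal.
Minimize 0.31x1 + 0.23x2 + 0.97x3 + 0.17x4 + 0.37x5 s.t.:
  3.6x1 + 2.4x2 + 40.4x3 + 6x4 + 7.3x5 ≥ 21.6   (lysine)
  50x1 + 26x2 + 19x3 + 97x4 + 238x5 ≤ 373   (crude fibre)
  12.2x1 + 12x2 + 13.6x3 + 11.9x4 + 8.3x5 ≥ 27.3   (metabolisable energy)
  26x1 + 18x2 + 49x3 + 88x4 + 102x5 ≤ 160   (ash)
  x1, x2, x3, x4, x5 ≥ 0.
The minimum-cost mix takes nothing from barley, alfalfa meal — only sorghum, pea protein, rice bran. Binding constraints: lysine, metabolisable energy, ash.
Solving gives x2 = 0.3908, x3 = 0.2761, x4 = 1.585.
Objective = 0.23·0.3908 + 0.97·0.2761 + 0.17·1.585 = 0.62715.

£0.627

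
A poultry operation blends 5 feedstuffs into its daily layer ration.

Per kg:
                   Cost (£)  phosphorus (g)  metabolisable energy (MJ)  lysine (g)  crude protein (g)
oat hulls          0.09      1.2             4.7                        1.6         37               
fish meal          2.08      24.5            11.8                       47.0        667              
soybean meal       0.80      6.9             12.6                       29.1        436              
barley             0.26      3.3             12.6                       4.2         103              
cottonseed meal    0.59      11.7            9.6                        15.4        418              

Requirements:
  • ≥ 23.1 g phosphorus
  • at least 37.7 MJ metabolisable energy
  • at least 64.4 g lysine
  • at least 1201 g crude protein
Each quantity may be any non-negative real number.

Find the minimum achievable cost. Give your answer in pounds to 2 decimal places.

£2.04

Set it up as a linear program. Let x1 = kg of oat hulls, x2 = kg of fish meal, x3 = kg of soybean meal, x4 = kg of barley, x5 = kg of cottonseed meal.
Minimize 0.09x1 + 2.08x2 + 0.8x3 + 0.26x4 + 0.59x5 subject to:
  1.2x1 + 24.5x2 + 6.9x3 + 3.3x4 + 11.7x5 ≥ 23.1   (phosphorus)
  4.7x1 + 11.8x2 + 12.6x3 + 12.6x4 + 9.6x5 ≥ 37.7   (metabolisable energy)
  1.6x1 + 47x2 + 29.1x3 + 4.2x4 + 15.4x5 ≥ 64.4   (lysine)
  37x1 + 667x2 + 436x3 + 103x4 + 418x5 ≥ 1201   (crude protein)
  x1, x2, x3, x4, x5 ≥ 0.
The optimal basis is {oat hulls, soybean meal, cottonseed meal}; fish meal, barley drop out. The metabolisable energy, lysine, crude protein requirements are met with equality.
Solving gives x1 = 1.609, x3 = 1.517, x5 = 1.149.
Cost = 0.09·1.609 + 0.8·1.517 + 0.59·1.149 = 2.0363.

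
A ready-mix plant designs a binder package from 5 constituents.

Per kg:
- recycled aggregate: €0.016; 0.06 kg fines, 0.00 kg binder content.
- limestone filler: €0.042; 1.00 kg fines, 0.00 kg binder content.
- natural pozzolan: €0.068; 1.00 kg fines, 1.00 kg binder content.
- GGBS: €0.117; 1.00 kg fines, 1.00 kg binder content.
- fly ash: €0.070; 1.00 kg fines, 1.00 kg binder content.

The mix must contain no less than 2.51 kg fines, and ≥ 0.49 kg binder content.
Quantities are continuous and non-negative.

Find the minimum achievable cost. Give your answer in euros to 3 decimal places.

This is a linear program. Let x1 = kg of recycled aggregate, x2 = kg of limestone filler, x3 = kg of natural pozzolan, x4 = kg of GGBS, x5 = kg of fly ash.
Minimise 0.016x1 + 0.042x2 + 0.068x3 + 0.117x4 + 0.07x5 subject to:
  0.06x1 + 1x2 + 1x3 + 1x4 + 1x5 ≥ 2.51   (fines)
  1x3 + 1x4 + 1x5 ≥ 0.49   (binder content)
  x1, x2, x3, x4, x5 ≥ 0.
The optimal basis is {limestone filler, natural pozzolan}; recycled aggregate, GGBS, fly ash drop out. Binding constraints: fines and binder content.
That vertex is x2 = 2.02, x3 = 0.49.
Cost = 0.042·2.02 + 0.068·0.49 = 0.11816.

€0.118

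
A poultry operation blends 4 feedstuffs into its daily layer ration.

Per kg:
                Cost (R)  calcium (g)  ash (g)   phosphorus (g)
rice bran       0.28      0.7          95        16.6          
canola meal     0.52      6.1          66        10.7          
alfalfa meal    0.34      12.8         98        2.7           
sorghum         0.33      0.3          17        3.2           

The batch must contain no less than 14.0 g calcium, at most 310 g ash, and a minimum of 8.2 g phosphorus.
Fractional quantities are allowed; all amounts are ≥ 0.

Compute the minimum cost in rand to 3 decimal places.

R0.455

Treat it as an LP. Let x1 = kg of rice bran, x2 = kg of canola meal, x3 = kg of alfalfa meal, x4 = kg of sorghum.
min 0.28x1 + 0.52x2 + 0.34x3 + 0.33x4 s.t.:
  0.7x1 + 6.1x2 + 12.8x3 + 0.3x4 ≥ 14   (calcium)
  95x1 + 66x2 + 98x3 + 17x4 ≤ 310   (ash)
  16.6x1 + 10.7x2 + 2.7x3 + 3.2x4 ≥ 8.2   (phosphorus)
  x1, x2, x3, x4 ≥ 0.
At the optimum only rice bran, alfalfa meal are positive (canola meal, sorghum = 0). Binding constraints: calcium and phosphorus.
That vertex is x1 = 0.3189, x3 = 1.076.
Cost = 0.28·0.3189 + 0.34·1.076 = 0.45513.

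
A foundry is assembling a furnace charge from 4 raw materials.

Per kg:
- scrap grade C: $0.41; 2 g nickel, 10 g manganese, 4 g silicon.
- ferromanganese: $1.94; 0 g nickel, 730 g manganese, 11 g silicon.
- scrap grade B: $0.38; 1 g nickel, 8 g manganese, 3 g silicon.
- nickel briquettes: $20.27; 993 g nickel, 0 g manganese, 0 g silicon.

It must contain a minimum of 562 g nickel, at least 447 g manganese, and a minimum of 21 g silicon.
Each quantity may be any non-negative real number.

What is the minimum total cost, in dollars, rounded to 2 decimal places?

$13.93

Treat it as an LP. Let x1 = kg of scrap grade C, x2 = kg of ferromanganese, x3 = kg of scrap grade B, x4 = kg of nickel briquettes.
Minimise 0.41x1 + 1.94x2 + 0.38x3 + 20.27x4 s.t.:
  2x1 + 1x3 + 993x4 ≥ 562   (nickel)
  10x1 + 730x2 + 8x3 ≥ 447   (manganese)
  4x1 + 11x2 + 3x3 ≥ 21   (silicon)
  x1, x2, x3, x4 ≥ 0.
At the optimum only scrap grade C, ferromanganese, nickel briquettes are positive (scrap grade B = 0). There the nickel, manganese, silicon constraints are tight.
Solving gives x1 = 3.706, x2 = 0.5616, x4 = 0.5585.
Total cost: 0.41·3.706 + 1.94·0.5616 + 20.27·0.5585 = 13.9298.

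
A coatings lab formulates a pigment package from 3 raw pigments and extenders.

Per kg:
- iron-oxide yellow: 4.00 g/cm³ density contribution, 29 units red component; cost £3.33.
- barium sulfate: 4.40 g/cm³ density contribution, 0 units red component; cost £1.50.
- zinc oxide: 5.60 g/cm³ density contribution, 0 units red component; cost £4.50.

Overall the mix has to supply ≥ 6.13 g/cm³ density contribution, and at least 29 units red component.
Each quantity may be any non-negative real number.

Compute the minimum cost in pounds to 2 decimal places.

£4.06

Let x1 = kg of iron-oxide yellow, x2 = kg of barium sulfate, x3 = kg of zinc oxide.
Minimize 3.33x1 + 1.5x2 + 4.5x3 s.t.:
  4x1 + 4.4x2 + 5.6x3 ≥ 6.13   (density contribution)
  29x1 ≥ 29   (red component)
  x1, x2, x3 ≥ 0.
The optimal basis is {iron-oxide yellow, barium sulfate}; zinc oxide drops out. Binding constraints: density contribution and red component.
That vertex is x1 = 1, x2 = 0.4841.
Hence cost = 3.33·1 + 1.5·0.4841 = £4.0562.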